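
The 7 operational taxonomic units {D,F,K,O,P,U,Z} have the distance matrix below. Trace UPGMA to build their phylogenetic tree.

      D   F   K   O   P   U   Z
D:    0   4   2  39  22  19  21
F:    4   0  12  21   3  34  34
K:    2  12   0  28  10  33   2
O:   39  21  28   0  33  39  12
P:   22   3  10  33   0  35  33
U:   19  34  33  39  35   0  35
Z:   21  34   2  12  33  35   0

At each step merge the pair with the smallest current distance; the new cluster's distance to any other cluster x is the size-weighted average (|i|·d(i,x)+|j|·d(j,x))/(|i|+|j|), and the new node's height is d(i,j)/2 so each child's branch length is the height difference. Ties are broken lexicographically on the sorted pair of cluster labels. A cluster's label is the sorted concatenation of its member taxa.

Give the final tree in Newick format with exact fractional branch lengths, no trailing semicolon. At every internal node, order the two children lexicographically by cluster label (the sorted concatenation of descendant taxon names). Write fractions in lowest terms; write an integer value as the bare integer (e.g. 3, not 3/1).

(((((D:1,K:1):19/4,Z:23/4):23/6,(F:3/2,P:3/2):97/12):223/60,O:133/10):59/20,U:65/4)

iteration 1: select D,K (d=2); attach at lengths (1, 1); label the merged cluster DK
  updated: d(DK,F)=8, d(DK,O)=67/2, d(DK,P)=16, d(DK,U)=26, d(DK,Z)=23/2
iteration 2: select F,P (d=3); attach at lengths (3/2, 3/2); label the merged cluster FP
  updated: d(DK,FP)=12, d(FP,O)=27, d(FP,U)=69/2, d(FP,Z)=67/2
iteration 3: select DK,Z (d=23/2); attach at lengths (19/4, 23/4); label the merged cluster DKZ
  updated: d(DKZ,FP)=115/6, d(DKZ,O)=79/3, d(DKZ,U)=29
iteration 4: select DKZ,FP (d=115/6); attach at lengths (23/6, 97/12); label the merged cluster DFKPZ
  updated: d(DFKPZ,O)=133/5, d(DFKPZ,U)=156/5
iteration 5: select DFKPZ,O (d=133/5); attach at lengths (223/60, 133/10); label the merged cluster DFKOPZ
  updated: d(DFKOPZ,U)=65/2
iteration 6: select DFKOPZ,U (d=65/2); attach at lengths (59/20, 65/4); label the merged cluster DFKOPUZ
final tree: (((((D:1,K:1):19/4,Z:23/4):23/6,(F:3/2,P:3/2):97/12):223/60,O:133/10):59/20,U:65/4)
total length: 1909/30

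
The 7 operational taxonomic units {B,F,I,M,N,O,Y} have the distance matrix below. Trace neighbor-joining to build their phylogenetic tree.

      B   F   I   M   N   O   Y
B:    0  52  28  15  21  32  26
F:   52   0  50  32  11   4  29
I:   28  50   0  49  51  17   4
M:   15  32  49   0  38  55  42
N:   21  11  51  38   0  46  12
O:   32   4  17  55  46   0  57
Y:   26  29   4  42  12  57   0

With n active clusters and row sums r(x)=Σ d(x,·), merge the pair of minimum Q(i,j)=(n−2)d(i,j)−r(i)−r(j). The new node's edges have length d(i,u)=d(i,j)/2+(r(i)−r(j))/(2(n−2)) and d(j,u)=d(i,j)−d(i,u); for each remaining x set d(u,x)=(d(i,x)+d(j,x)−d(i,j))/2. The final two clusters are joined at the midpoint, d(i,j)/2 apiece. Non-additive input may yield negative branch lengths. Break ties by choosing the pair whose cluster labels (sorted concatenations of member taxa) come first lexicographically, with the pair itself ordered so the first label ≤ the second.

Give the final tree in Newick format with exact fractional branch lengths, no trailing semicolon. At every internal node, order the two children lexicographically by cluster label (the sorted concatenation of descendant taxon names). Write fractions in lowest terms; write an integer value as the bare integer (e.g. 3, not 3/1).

iteration 1: select F,O (d=4, Q=-369); attach at lengths (-13/10, 53/10); label the merged cluster FO
  updated: d(B,FO)=40, d(FO,I)=63/2, d(FO,M)=83/2, d(FO,N)=53/2, d(FO,Y)=41
iteration 2: select I,Y (d=4, Q=-545/2); attach at lengths (109/16, -45/16); label the merged cluster IY
  updated: d(B,IY)=25, d(FO,IY)=137/4, d(IY,M)=87/2, d(IY,N)=59/2
iteration 3: select B,M (d=15, Q=-194); attach at lengths (4/3, 41/3); label the merged cluster BM
  updated: d(BM,FO)=133/4, d(BM,IY)=107/4, d(BM,N)=22
iteration 4: select BM,IY (d=107/4, Q=-119); attach at lengths (45/4, 31/2); label the merged cluster BIMY
  updated: d(BIMY,FO)=163/8, d(BIMY,N)=99/8
iteration 5: select BIMY,FO (d=163/8, Q=-237/4); attach at lengths (25/8, 69/4); label the merged cluster BFIMOY
  updated: d(BFIMOY,N)=37/4
iteration 6: select BFIMOY,N (d=37/4); attach at lengths (37/8, 37/8); label the merged cluster BFIMNOY
final tree: ((((B:4/3,M:41/3):45/4,(I:109/16,Y:-45/16):31/2):25/8,(F:-13/10,O:53/10):69/4):37/8,N:37/8)
total length: 635/8

((((B:4/3,M:41/3):45/4,(I:109/16,Y:-45/16):31/2):25/8,(F:-13/10,O:53/10):69/4):37/8,N:37/8)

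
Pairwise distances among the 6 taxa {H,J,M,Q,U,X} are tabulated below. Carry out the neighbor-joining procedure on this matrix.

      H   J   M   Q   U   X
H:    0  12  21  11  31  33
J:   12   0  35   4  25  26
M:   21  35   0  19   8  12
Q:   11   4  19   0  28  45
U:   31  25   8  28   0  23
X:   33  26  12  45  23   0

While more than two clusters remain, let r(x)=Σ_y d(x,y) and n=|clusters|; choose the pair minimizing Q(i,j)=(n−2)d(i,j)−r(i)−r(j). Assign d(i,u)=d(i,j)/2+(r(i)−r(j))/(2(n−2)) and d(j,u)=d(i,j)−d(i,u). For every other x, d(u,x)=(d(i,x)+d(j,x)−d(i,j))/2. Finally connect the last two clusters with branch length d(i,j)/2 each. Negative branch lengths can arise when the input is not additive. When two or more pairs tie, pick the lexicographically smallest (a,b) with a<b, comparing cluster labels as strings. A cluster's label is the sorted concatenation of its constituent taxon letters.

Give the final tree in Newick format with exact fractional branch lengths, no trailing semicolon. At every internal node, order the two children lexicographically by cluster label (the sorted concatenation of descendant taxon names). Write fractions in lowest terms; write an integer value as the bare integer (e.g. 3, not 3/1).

step 1: merge (J,Q) at d=4, Q=-193; branch lengths J→11/8, Q→21/8; new cluster JQ
  updated: d(H,JQ)=19/2, d(JQ,M)=25, d(JQ,U)=49/2, d(JQ,X)=67/2
step 2: merge (H,JQ) at d=19/2, Q=-317/2; branch lengths H→61/12, JQ→53/12; new cluster HJQ
  updated: d(HJQ,M)=73/4, d(HJQ,U)=23, d(HJQ,X)=57/2
step 3: merge (HJQ,U) at d=23, Q=-311/4; branch lengths HJQ→247/16, U→121/16; new cluster HJQU
  updated: d(HJQU,M)=13/8, d(HJQU,X)=57/4
step 4: merge (HJQU,M) at d=13/8, Q=-223/8; branch lengths HJQU→31/16, M→-5/16; new cluster HJMQU
  updated: d(HJMQU,X)=197/16
step 5: merge (HJMQU,X) at d=197/16; branch lengths HJMQU→197/32, X→197/32; new cluster HJMQUX
final tree: ((((H:61/12,(J:11/8,Q:21/8):53/12):247/16,U:121/16):31/16,M:-5/16):197/32,X:197/32)
total length: 807/16

((((H:61/12,(J:11/8,Q:21/8):53/12):247/16,U:121/16):31/16,M:-5/16):197/32,X:197/32)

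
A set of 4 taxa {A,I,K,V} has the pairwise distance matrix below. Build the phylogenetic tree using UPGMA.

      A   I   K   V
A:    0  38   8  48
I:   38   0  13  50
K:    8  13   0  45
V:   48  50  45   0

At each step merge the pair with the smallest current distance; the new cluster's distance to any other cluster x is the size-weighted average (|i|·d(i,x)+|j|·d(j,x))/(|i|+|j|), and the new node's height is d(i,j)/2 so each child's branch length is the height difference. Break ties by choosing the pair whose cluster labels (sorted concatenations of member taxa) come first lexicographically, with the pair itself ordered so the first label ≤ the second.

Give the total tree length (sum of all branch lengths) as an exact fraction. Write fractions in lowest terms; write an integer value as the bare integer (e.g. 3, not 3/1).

773/12

iteration 1: select A,K (d=8); attach at lengths (4, 4); label the merged cluster AK
  updated: d(AK,I)=51/2, d(AK,V)=93/2
iteration 2: select AK,I (d=51/2); attach at lengths (35/4, 51/4); label the merged cluster AIK
  updated: d(AIK,V)=143/3
iteration 3: select AIK,V (d=143/3); attach at lengths (133/12, 143/6); label the merged cluster AIKV
final tree: (((A:4,K:4):35/4,I:51/4):133/12,V:143/6)
total length: 773/12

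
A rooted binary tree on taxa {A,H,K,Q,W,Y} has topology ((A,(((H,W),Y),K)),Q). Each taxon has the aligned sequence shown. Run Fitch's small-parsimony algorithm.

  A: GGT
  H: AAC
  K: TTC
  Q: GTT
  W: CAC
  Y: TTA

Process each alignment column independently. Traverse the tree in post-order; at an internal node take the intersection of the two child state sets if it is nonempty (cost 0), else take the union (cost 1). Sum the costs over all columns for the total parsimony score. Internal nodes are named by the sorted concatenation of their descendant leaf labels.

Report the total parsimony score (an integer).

7

HW@0: {A} ∪ {C} = {A,C} (union, +1)
HWY@0: {A,C} ∪ {T} = {A,C,T} (union, +1)
HKWY@0: {A,C,T} ∩ {T} = {T} (intersection, +0)
AHKWY@0: {G} ∪ {T} = {G,T} (union, +1)
AHKQWY@0: {G,T} ∩ {G} = {G} (intersection, +0)
HW@1: {A} ∩ {A} = {A} (intersection, +0)
HWY@1: {A} ∪ {T} = {A,T} (union, +1)
HKWY@1: {A,T} ∩ {T} = {T} (intersection, +0)
AHKWY@1: {G} ∪ {T} = {G,T} (union, +1)
AHKQWY@1: {G,T} ∩ {T} = {T} (intersection, +0)
HW@2: {C} ∩ {C} = {C} (intersection, +0)
HWY@2: {C} ∪ {A} = {A,C} (union, +1)
HKWY@2: {A,C} ∩ {C} = {C} (intersection, +0)
AHKWY@2: {T} ∪ {C} = {C,T} (union, +1)
AHKQWY@2: {C,T} ∩ {T} = {T} (intersection, +0)
per-site changes: [3, 2, 2]; total = 7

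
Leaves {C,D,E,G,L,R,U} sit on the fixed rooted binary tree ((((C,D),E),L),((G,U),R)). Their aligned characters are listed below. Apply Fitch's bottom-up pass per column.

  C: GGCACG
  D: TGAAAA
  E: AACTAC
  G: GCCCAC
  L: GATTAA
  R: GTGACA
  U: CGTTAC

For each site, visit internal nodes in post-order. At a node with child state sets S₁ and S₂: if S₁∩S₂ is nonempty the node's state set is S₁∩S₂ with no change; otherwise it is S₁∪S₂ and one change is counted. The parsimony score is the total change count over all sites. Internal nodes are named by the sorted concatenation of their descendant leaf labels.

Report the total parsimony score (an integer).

19

site 0, node CD: C={G} ∪ D={T} → {G,T} (+1)
site 0, node CDE: CD={G,T} ∪ E={A} → {A,G,T} (+1)
site 0, node CDEL: CDE={A,G,T} ∩ L={G} → {G} (+0)
site 0, node GU: G={G} ∪ U={C} → {C,G} (+1)
site 0, node GRU: GU={C,G} ∩ R={G} → {G} (+0)
site 0, node CDEGLRU: CDEL={G} ∩ GRU={G} → {G} (+0)
site 1, node CD: C={G} ∩ D={G} → {G} (+0)
site 1, node CDE: CD={G} ∪ E={A} → {A,G} (+1)
site 1, node CDEL: CDE={A,G} ∩ L={A} → {A} (+0)
site 1, node GU: G={C} ∪ U={G} → {C,G} (+1)
site 1, node GRU: GU={C,G} ∪ R={T} → {C,G,T} (+1)
site 1, node CDEGLRU: CDEL={A} ∪ GRU={C,G,T} → {A,C,G,T} (+1)
site 2, node CD: C={C} ∪ D={A} → {A,C} (+1)
site 2, node CDE: CD={A,C} ∩ E={C} → {C} (+0)
site 2, node CDEL: CDE={C} ∪ L={T} → {C,T} (+1)
site 2, node GU: G={C} ∪ U={T} → {C,T} (+1)
site 2, node GRU: GU={C,T} ∪ R={G} → {C,G,T} (+1)
site 2, node CDEGLRU: CDEL={C,T} ∩ GRU={C,G,T} → {C,T} (+0)
site 3, node CD: C={A} ∩ D={A} → {A} (+0)
site 3, node CDE: CD={A} ∪ E={T} → {A,T} (+1)
site 3, node CDEL: CDE={A,T} ∩ L={T} → {T} (+0)
site 3, node GU: G={C} ∪ U={T} → {C,T} (+1)
site 3, node GRU: GU={C,T} ∪ R={A} → {A,C,T} (+1)
site 3, node CDEGLRU: CDEL={T} ∩ GRU={A,C,T} → {T} (+0)
site 4, node CD: C={C} ∪ D={A} → {A,C} (+1)
site 4, node CDE: CD={A,C} ∩ E={A} → {A} (+0)
site 4, node CDEL: CDE={A} ∩ L={A} → {A} (+0)
site 4, node GU: G={A} ∩ U={A} → {A} (+0)
site 4, node GRU: GU={A} ∪ R={C} → {A,C} (+1)
site 4, node CDEGLRU: CDEL={A} ∩ GRU={A,C} → {A} (+0)
site 5, node CD: C={G} ∪ D={A} → {A,G} (+1)
site 5, node CDE: CD={A,G} ∪ E={C} → {A,C,G} (+1)
site 5, node CDEL: CDE={A,C,G} ∩ L={A} → {A} (+0)
site 5, node GU: G={C} ∩ U={C} → {C} (+0)
site 5, node GRU: GU={C} ∪ R={A} → {A,C} (+1)
site 5, node CDEGLRU: CDEL={A} ∩ GRU={A,C} → {A} (+0)
per-site changes: [3, 4, 4, 3, 2, 3]; total = 19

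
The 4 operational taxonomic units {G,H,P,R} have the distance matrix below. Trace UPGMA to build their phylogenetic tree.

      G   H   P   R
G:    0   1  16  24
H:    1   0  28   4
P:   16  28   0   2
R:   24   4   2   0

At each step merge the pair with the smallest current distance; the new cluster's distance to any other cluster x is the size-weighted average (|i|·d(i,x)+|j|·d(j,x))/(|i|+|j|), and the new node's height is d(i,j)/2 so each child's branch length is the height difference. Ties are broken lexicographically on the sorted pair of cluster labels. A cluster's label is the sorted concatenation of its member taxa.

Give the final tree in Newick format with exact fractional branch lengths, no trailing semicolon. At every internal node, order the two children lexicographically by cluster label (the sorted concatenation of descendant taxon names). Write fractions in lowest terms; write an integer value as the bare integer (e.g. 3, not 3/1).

((G:1/2,H:1/2):17/2,(P:1,R:1):8)

iteration 1: select G,H (d=1); attach at lengths (1/2, 1/2); label the merged cluster GH
  updated: d(GH,P)=22, d(GH,R)=14
iteration 2: select P,R (d=2); attach at lengths (1, 1); label the merged cluster PR
  updated: d(GH,PR)=18
iteration 3: select GH,PR (d=18); attach at lengths (17/2, 8); label the merged cluster GHPR
final tree: ((G:1/2,H:1/2):17/2,(P:1,R:1):8)
total length: 39/2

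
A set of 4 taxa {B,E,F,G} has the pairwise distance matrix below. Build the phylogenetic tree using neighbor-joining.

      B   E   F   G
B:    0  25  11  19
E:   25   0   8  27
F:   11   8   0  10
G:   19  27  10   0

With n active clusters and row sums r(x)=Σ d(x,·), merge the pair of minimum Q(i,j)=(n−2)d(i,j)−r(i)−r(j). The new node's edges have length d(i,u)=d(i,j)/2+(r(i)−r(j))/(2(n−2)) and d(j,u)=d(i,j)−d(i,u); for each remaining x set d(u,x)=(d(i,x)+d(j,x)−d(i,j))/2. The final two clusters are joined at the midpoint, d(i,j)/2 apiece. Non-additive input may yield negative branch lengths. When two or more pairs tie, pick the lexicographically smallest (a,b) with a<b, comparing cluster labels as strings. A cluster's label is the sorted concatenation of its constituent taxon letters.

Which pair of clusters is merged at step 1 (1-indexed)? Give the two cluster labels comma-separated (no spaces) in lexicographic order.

B,G

step 1: merge (B,G) at d=19, Q=-73; branch lengths B→37/4, G→39/4; new cluster BG
  updated: d(BG,E)=33/2, d(BG,F)=1
step 2: merge (BG,E) at d=33/2, Q=-51/2; branch lengths BG→19/4, E→47/4; new cluster BEG
  updated: d(BEG,F)=-15/4
step 3: merge (BEG,F) at d=-15/4; branch lengths BEG→-15/8, F→-15/8; new cluster BEFG
final tree: (((B:37/4,G:39/4):19/4,E:47/4):-15/8,F:-15/8)
total length: 127/4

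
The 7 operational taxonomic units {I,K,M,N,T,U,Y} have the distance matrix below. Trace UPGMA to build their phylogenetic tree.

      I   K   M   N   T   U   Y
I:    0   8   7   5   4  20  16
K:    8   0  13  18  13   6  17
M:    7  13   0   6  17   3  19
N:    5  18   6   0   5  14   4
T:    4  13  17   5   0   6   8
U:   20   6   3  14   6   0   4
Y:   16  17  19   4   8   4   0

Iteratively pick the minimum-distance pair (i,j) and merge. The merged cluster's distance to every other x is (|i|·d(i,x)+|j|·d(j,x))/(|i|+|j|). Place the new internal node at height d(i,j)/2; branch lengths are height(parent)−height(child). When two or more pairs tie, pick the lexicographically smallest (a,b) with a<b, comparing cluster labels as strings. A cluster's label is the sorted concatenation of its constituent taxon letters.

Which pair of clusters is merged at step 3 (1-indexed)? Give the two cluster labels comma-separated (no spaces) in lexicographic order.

N,Y

step 1: merge (M,U) at d=3; branch lengths M→3/2, U→3/2; new cluster MU
  updated: d(I,MU)=27/2, d(K,MU)=19/2, d(MU,N)=10, d(MU,T)=23/2, d(MU,Y)=23/2
step 2: merge (I,T) at d=4; branch lengths I→2, T→2; new cluster IT
  updated: d(IT,K)=21/2, d(IT,MU)=25/2, d(IT,N)=5, d(IT,Y)=12
step 3: merge (N,Y) at d=4; branch lengths N→2, Y→2; new cluster NY
  updated: d(IT,NY)=17/2, d(K,NY)=35/2, d(MU,NY)=43/4
step 4: merge (IT,NY) at d=17/2; branch lengths IT→9/4, NY→9/4; new cluster INTY
  updated: d(INTY,K)=14, d(INTY,MU)=93/8
step 5: merge (K,MU) at d=19/2; branch lengths K→19/4, MU→13/4; new cluster KMU
  updated: d(INTY,KMU)=149/12
step 6: merge (INTY,KMU) at d=149/12; branch lengths INTY→47/24, KMU→35/24; new cluster IKMNTUY
final tree: (((I:2,T:2):9/4,(N:2,Y:2):9/4):47/24,(K:19/4,(M:3/2,U:3/2):13/4):35/24)
total length: 323/12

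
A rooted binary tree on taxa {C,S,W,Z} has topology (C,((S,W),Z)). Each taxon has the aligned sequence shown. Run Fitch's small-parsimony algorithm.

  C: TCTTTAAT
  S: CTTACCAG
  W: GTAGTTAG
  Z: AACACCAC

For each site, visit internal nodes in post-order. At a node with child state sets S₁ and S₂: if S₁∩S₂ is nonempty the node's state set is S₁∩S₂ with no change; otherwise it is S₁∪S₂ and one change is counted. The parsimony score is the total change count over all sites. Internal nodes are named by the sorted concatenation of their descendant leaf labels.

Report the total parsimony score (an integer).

site 0, node SW: S={C} ∪ W={G} → {C,G} (+1)
site 0, node SWZ: SW={C,G} ∪ Z={A} → {A,C,G} (+1)
site 0, node CSWZ: C={T} ∪ SWZ={A,C,G} → {A,C,G,T} (+1)
site 1, node SW: S={T} ∩ W={T} → {T} (+0)
site 1, node SWZ: SW={T} ∪ Z={A} → {A,T} (+1)
site 1, node CSWZ: C={C} ∪ SWZ={A,T} → {A,C,T} (+1)
site 2, node SW: S={T} ∪ W={A} → {A,T} (+1)
site 2, node SWZ: SW={A,T} ∪ Z={C} → {A,C,T} (+1)
site 2, node CSWZ: C={T} ∩ SWZ={A,C,T} → {T} (+0)
site 3, node SW: S={A} ∪ W={G} → {A,G} (+1)
site 3, node SWZ: SW={A,G} ∩ Z={A} → {A} (+0)
site 3, node CSWZ: C={T} ∪ SWZ={A} → {A,T} (+1)
site 4, node SW: S={C} ∪ W={T} → {C,T} (+1)
site 4, node SWZ: SW={C,T} ∩ Z={C} → {C} (+0)
site 4, node CSWZ: C={T} ∪ SWZ={C} → {C,T} (+1)
site 5, node SW: S={C} ∪ W={T} → {C,T} (+1)
site 5, node SWZ: SW={C,T} ∩ Z={C} → {C} (+0)
site 5, node CSWZ: C={A} ∪ SWZ={C} → {A,C} (+1)
site 6, node SW: S={A} ∩ W={A} → {A} (+0)
site 6, node SWZ: SW={A} ∩ Z={A} → {A} (+0)
site 6, node CSWZ: C={A} ∩ SWZ={A} → {A} (+0)
site 7, node SW: S={G} ∩ W={G} → {G} (+0)
site 7, node SWZ: SW={G} ∪ Z={C} → {C,G} (+1)
site 7, node CSWZ: C={T} ∪ SWZ={C,G} → {C,G,T} (+1)
per-site changes: [3, 2, 2, 2, 2, 2, 0, 2]; total = 15

15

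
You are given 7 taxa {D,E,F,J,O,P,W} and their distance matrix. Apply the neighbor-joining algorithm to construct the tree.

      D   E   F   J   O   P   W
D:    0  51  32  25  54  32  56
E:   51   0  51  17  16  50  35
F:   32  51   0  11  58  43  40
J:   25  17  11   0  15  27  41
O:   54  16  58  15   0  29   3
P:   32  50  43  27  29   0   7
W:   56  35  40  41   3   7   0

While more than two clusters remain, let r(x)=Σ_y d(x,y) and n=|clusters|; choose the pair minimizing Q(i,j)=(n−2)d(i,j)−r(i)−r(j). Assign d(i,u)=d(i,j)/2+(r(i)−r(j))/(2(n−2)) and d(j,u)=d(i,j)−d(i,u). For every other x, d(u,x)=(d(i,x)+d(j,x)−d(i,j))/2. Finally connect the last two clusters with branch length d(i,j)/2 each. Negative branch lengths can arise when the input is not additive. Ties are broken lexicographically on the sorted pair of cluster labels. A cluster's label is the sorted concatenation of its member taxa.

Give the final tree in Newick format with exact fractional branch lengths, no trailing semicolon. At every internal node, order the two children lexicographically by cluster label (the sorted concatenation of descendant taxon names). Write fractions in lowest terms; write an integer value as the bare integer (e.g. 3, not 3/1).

(((D:307/16,F:205/16):93/16,(E:461/24,((O:4/5,W:11/5):131/16,P:133/16):229/24):115/16):-61/32,J:-61/32)

1. join O+W (d=3, Q=-342) ⇒ OW; edges |O|=4/5, |W|=11/5
  updated: d(D,OW)=107/2, d(E,OW)=24, d(F,OW)=95/2, d(J,OW)=53/2, d(OW,P)=33/2
2. join OW+P (d=33/2, Q=-541/2) ⇒ OPW; edges |OW|=131/16, |P|=133/16
  updated: d(D,OPW)=69/2, d(E,OPW)=115/4, d(F,OPW)=37, d(J,OPW)=37/2
3. join E+OPW (d=115/4, Q=-721/4) ⇒ EOPW; edges |E|=461/24, |OPW|=229/24
  updated: d(D,EOPW)=227/8, d(EOPW,F)=237/8, d(EOPW,J)=27/8
4. join D+F (d=32, Q=-94) ⇒ DF; edges |D|=307/16, |F|=205/16
  updated: d(DF,EOPW)=13, d(DF,J)=2
5. join DF+EOPW (d=13, Q=-147/8) ⇒ DEFOPW; edges |DF|=93/16, |EOPW|=115/16
  updated: d(DEFOPW,J)=-61/16
6. join DEFOPW+J (d=-61/16) ⇒ DEFJOPW; edges |DEFOPW|=-61/32, |J|=-61/32
final tree: (((D:307/16,F:205/16):93/16,(E:461/24,((O:4/5,W:11/5):131/16,P:133/16):229/24):115/16):-61/32,J:-61/32)
total length: 1431/16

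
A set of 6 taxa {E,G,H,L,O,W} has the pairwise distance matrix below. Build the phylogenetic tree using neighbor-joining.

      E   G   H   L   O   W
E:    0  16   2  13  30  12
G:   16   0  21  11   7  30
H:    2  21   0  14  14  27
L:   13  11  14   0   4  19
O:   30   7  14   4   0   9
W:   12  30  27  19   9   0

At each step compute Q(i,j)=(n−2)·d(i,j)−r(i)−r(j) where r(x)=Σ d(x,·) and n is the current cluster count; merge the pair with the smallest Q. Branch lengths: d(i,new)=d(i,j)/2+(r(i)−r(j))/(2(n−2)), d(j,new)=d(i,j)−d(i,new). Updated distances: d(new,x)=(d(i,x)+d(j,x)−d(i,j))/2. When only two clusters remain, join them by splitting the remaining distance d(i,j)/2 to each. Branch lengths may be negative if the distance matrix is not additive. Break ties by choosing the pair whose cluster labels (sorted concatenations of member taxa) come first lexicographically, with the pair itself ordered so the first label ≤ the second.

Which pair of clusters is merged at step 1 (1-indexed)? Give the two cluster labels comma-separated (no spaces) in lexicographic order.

E,H

step 1: merge (E,H) at d=2, Q=-143; branch lengths E→3/8, H→13/8; new cluster EH
  updated: d(EH,G)=35/2, d(EH,L)=25/2, d(EH,O)=21, d(EH,W)=37/2
step 2: merge (EH,W) at d=37/2, Q=-181/2; branch lengths EH→97/12, W→125/12; new cluster EHW
  updated: d(EHW,G)=29/2, d(EHW,L)=13/2, d(EHW,O)=23/4
step 3: merge (EHW,L) at d=13/2, Q=-141/4; branch lengths EHW→73/16, L→31/16; new cluster EHLW
  updated: d(EHLW,G)=19/2, d(EHLW,O)=13/8
step 4: merge (EHLW,G) at d=19/2, Q=-145/8; branch lengths EHLW→33/16, G→119/16; new cluster EGHLW
  updated: d(EGHLW,O)=-7/16
step 5: merge (EGHLW,O) at d=-7/16; branch lengths EGHLW→-7/32, O→-7/32; new cluster EGHLOW
final tree: (((((E:3/8,H:13/8):97/12,W:125/12):73/16,L:31/16):33/16,G:119/16):-7/32,O:-7/32)
total length: 577/16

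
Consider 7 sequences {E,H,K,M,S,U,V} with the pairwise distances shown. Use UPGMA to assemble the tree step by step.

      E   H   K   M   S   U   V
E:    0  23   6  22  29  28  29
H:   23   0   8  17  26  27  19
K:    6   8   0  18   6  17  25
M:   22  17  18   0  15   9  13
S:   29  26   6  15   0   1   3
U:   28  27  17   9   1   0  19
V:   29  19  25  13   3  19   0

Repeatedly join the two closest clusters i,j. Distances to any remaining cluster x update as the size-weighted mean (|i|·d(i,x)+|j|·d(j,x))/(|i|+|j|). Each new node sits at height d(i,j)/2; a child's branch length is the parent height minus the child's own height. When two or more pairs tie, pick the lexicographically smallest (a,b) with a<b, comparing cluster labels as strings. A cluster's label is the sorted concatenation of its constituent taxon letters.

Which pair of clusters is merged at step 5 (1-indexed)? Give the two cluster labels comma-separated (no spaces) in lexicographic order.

EK,H

1. join S+U (d=1) ⇒ SU; edges |S|=1/2, |U|=1/2
  updated: d(E,SU)=57/2, d(H,SU)=53/2, d(K,SU)=23/2, d(M,SU)=12, d(SU,V)=11
2. join E+K (d=6) ⇒ EK; edges |E|=3, |K|=3
  updated: d(EK,H)=31/2, d(EK,M)=20, d(EK,SU)=20, d(EK,V)=27
3. join SU+V (d=11) ⇒ SUV; edges |SU|=5, |V|=11/2
  updated: d(EK,SUV)=67/3, d(H,SUV)=24, d(M,SUV)=37/3
4. join M+SUV (d=37/3) ⇒ MSUV; edges |M|=37/6, |SUV|=2/3
  updated: d(EK,MSUV)=87/4, d(H,MSUV)=89/4
5. join EK+H (d=31/2) ⇒ EHK; edges |EK|=19/4, |H|=31/4
  updated: d(EHK,MSUV)=263/12
6. join EHK+MSUV (d=263/12) ⇒ EHKMSUV; edges |EHK|=77/24, |MSUV|=115/24
final tree: (((E:3,K:3):19/4,H:31/4):77/24,(M:37/6,((S:1/2,U:1/2):5,V:11/2):2/3):115/24)
total length: 269/6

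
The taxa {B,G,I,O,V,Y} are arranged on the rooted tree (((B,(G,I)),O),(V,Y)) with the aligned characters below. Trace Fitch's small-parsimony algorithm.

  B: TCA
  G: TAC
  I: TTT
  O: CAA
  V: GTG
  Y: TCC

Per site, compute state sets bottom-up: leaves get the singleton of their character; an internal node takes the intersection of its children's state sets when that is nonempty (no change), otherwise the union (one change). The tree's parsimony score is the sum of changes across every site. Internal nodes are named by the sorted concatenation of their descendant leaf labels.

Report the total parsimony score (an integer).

GI@0: {T} ∩ {T} = {T} (intersection, +0)
BGI@0: {T} ∩ {T} = {T} (intersection, +0)
BGIO@0: {T} ∪ {C} = {C,T} (union, +1)
VY@0: {G} ∪ {T} = {G,T} (union, +1)
BGIOVY@0: {C,T} ∩ {G,T} = {T} (intersection, +0)
GI@1: {A} ∪ {T} = {A,T} (union, +1)
BGI@1: {C} ∪ {A,T} = {A,C,T} (union, +1)
BGIO@1: {A,C,T} ∩ {A} = {A} (intersection, +0)
VY@1: {T} ∪ {C} = {C,T} (union, +1)
BGIOVY@1: {A} ∪ {C,T} = {A,C,T} (union, +1)
GI@2: {C} ∪ {T} = {C,T} (union, +1)
BGI@2: {A} ∪ {C,T} = {A,C,T} (union, +1)
BGIO@2: {A,C,T} ∩ {A} = {A} (intersection, +0)
VY@2: {G} ∪ {C} = {C,G} (union, +1)
BGIOVY@2: {A} ∪ {C,G} = {A,C,G} (union, +1)
per-site changes: [2, 4, 4]; total = 10

10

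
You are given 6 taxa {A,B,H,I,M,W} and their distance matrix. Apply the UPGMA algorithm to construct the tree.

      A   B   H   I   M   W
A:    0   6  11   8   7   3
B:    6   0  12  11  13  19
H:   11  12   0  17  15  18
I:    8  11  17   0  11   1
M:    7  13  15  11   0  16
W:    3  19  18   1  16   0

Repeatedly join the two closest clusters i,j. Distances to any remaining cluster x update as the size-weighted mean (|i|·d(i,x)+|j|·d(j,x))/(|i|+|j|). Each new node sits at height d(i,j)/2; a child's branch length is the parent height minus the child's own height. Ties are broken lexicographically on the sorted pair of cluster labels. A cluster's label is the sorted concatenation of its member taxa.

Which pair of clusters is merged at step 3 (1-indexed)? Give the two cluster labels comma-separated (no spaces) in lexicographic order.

AIW,M

step 1: merge (I,W) at d=1; branch lengths I→1/2, W→1/2; new cluster IW
  updated: d(A,IW)=11/2, d(B,IW)=15, d(H,IW)=35/2, d(IW,M)=27/2
step 2: merge (A,IW) at d=11/2; branch lengths A→11/4, IW→9/4; new cluster AIW
  updated: d(AIW,B)=12, d(AIW,H)=46/3, d(AIW,M)=34/3
step 3: merge (AIW,M) at d=34/3; branch lengths AIW→35/12, M→17/3; new cluster AIMW
  updated: d(AIMW,B)=49/4, d(AIMW,H)=61/4
step 4: merge (B,H) at d=12; branch lengths B→6, H→6; new cluster BH
  updated: d(AIMW,BH)=55/4
step 5: merge (AIMW,BH) at d=55/4; branch lengths AIMW→29/24, BH→7/8; new cluster ABHIMW
final tree: (((A:11/4,(I:1/2,W:1/2):9/4):35/12,M:17/3):29/24,(B:6,H:6):7/8)
total length: 86/3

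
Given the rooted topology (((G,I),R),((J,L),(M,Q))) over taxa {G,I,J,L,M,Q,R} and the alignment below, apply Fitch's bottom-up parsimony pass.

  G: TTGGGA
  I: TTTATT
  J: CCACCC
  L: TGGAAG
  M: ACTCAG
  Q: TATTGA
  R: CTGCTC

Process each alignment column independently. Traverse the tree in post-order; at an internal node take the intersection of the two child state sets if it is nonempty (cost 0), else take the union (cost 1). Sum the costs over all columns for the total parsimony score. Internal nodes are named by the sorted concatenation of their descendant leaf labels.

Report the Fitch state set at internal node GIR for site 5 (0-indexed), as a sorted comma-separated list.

site 0, node GI: G={T} ∩ I={T} → {T} (+0)
site 0, node GIR: GI={T} ∪ R={C} → {C,T} (+1)
site 0, node JL: J={C} ∪ L={T} → {C,T} (+1)
site 0, node MQ: M={A} ∪ Q={T} → {A,T} (+1)
site 0, node JLMQ: JL={C,T} ∩ MQ={A,T} → {T} (+0)
site 0, node GIJLMQR: GIR={C,T} ∩ JLMQ={T} → {T} (+0)
site 1, node GI: G={T} ∩ I={T} → {T} (+0)
site 1, node GIR: GI={T} ∩ R={T} → {T} (+0)
site 1, node JL: J={C} ∪ L={G} → {C,G} (+1)
site 1, node MQ: M={C} ∪ Q={A} → {A,C} (+1)
site 1, node JLMQ: JL={C,G} ∩ MQ={A,C} → {C} (+0)
site 1, node GIJLMQR: GIR={T} ∪ JLMQ={C} → {C,T} (+1)
site 2, node GI: G={G} ∪ I={T} → {G,T} (+1)
site 2, node GIR: GI={G,T} ∩ R={G} → {G} (+0)
site 2, node JL: J={A} ∪ L={G} → {A,G} (+1)
site 2, node MQ: M={T} ∩ Q={T} → {T} (+0)
site 2, node JLMQ: JL={A,G} ∪ MQ={T} → {A,G,T} (+1)
site 2, node GIJLMQR: GIR={G} ∩ JLMQ={A,G,T} → {G} (+0)
site 3, node GI: G={G} ∪ I={A} → {A,G} (+1)
site 3, node GIR: GI={A,G} ∪ R={C} → {A,C,G} (+1)
site 3, node JL: J={C} ∪ L={A} → {A,C} (+1)
site 3, node MQ: M={C} ∪ Q={T} → {C,T} (+1)
site 3, node JLMQ: JL={A,C} ∩ MQ={C,T} → {C} (+0)
site 3, node GIJLMQR: GIR={A,C,G} ∩ JLMQ={C} → {C} (+0)
site 4, node GI: G={G} ∪ I={T} → {G,T} (+1)
site 4, node GIR: GI={G,T} ∩ R={T} → {T} (+0)
site 4, node JL: J={C} ∪ L={A} → {A,C} (+1)
site 4, node MQ: M={A} ∪ Q={G} → {A,G} (+1)
site 4, node JLMQ: JL={A,C} ∩ MQ={A,G} → {A} (+0)
site 4, node GIJLMQR: GIR={T} ∪ JLMQ={A} → {A,T} (+1)
site 5, node GI: G={A} ∪ I={T} → {A,T} (+1)
site 5, node GIR: GI={A,T} ∪ R={C} → {A,C,T} (+1)
site 5, node JL: J={C} ∪ L={G} → {C,G} (+1)
site 5, node MQ: M={G} ∪ Q={A} → {A,G} (+1)
site 5, node JLMQ: JL={C,G} ∩ MQ={A,G} → {G} (+0)
site 5, node GIJLMQR: GIR={A,C,T} ∪ JLMQ={G} → {A,C,G,T} (+1)
per-site changes: [3, 3, 3, 4, 4, 5]; total = 22

A,C,T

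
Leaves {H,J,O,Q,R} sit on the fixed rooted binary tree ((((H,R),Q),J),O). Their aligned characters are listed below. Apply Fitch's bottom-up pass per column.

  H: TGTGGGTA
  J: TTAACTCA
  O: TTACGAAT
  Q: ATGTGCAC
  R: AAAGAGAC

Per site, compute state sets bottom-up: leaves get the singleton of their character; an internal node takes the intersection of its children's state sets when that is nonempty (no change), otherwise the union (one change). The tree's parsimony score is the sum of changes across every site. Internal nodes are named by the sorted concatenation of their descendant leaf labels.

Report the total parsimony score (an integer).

19

HR@0: {T} ∪ {A} = {A,T} (union, +1)
HQR@0: {A,T} ∩ {A} = {A} (intersection, +0)
HJQR@0: {A} ∪ {T} = {A,T} (union, +1)
HJOQR@0: {A,T} ∩ {T} = {T} (intersection, +0)
HR@1: {G} ∪ {A} = {A,G} (union, +1)
HQR@1: {A,G} ∪ {T} = {A,G,T} (union, +1)
HJQR@1: {A,G,T} ∩ {T} = {T} (intersection, +0)
HJOQR@1: {T} ∩ {T} = {T} (intersection, +0)
HR@2: {T} ∪ {A} = {A,T} (union, +1)
HQR@2: {A,T} ∪ {G} = {A,G,T} (union, +1)
HJQR@2: {A,G,T} ∩ {A} = {A} (intersection, +0)
HJOQR@2: {A} ∩ {A} = {A} (intersection, +0)
HR@3: {G} ∩ {G} = {G} (intersection, +0)
HQR@3: {G} ∪ {T} = {G,T} (union, +1)
HJQR@3: {G,T} ∪ {A} = {A,G,T} (union, +1)
HJOQR@3: {A,G,T} ∪ {C} = {A,C,G,T} (union, +1)
HR@4: {G} ∪ {A} = {A,G} (union, +1)
HQR@4: {A,G} ∩ {G} = {G} (intersection, +0)
HJQR@4: {G} ∪ {C} = {C,G} (union, +1)
HJOQR@4: {C,G} ∩ {G} = {G} (intersection, +0)
HR@5: {G} ∩ {G} = {G} (intersection, +0)
HQR@5: {G} ∪ {C} = {C,G} (union, +1)
HJQR@5: {C,G} ∪ {T} = {C,G,T} (union, +1)
HJOQR@5: {C,G,T} ∪ {A} = {A,C,G,T} (union, +1)
HR@6: {T} ∪ {A} = {A,T} (union, +1)
HQR@6: {A,T} ∩ {A} = {A} (intersection, +0)
HJQR@6: {A} ∪ {C} = {A,C} (union, +1)
HJOQR@6: {A,C} ∩ {A} = {A} (intersection, +0)
HR@7: {A} ∪ {C} = {A,C} (union, +1)
HQR@7: {A,C} ∩ {C} = {C} (intersection, +0)
HJQR@7: {C} ∪ {A} = {A,C} (union, +1)
HJOQR@7: {A,C} ∪ {T} = {A,C,T} (union, +1)
per-site changes: [2, 2, 2, 3, 2, 3, 2, 3]; total = 19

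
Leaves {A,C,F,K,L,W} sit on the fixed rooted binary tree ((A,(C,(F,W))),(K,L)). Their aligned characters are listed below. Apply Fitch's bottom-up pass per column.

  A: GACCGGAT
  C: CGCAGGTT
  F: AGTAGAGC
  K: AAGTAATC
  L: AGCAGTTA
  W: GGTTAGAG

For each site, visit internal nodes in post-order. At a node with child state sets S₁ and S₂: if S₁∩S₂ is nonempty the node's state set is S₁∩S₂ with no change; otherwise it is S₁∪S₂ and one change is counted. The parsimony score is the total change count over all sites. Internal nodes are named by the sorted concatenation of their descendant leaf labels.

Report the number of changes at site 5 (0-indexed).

3

site 0, node FW: F={A} ∪ W={G} → {A,G} (+1)
site 0, node CFW: C={C} ∪ FW={A,G} → {A,C,G} (+1)
site 0, node ACFW: A={G} ∩ CFW={A,C,G} → {G} (+0)
site 0, node KL: K={A} ∩ L={A} → {A} (+0)
site 0, node ACFKLW: ACFW={G} ∪ KL={A} → {A,G} (+1)
site 1, node FW: F={G} ∩ W={G} → {G} (+0)
site 1, node CFW: C={G} ∩ FW={G} → {G} (+0)
site 1, node ACFW: A={A} ∪ CFW={G} → {A,G} (+1)
site 1, node KL: K={A} ∪ L={G} → {A,G} (+1)
site 1, node ACFKLW: ACFW={A,G} ∩ KL={A,G} → {A,G} (+0)
site 2, node FW: F={T} ∩ W={T} → {T} (+0)
site 2, node CFW: C={C} ∪ FW={T} → {C,T} (+1)
site 2, node ACFW: A={C} ∩ CFW={C,T} → {C} (+0)
site 2, node KL: K={G} ∪ L={C} → {C,G} (+1)
site 2, node ACFKLW: ACFW={C} ∩ KL={C,G} → {C} (+0)
site 3, node FW: F={A} ∪ W={T} → {A,T} (+1)
site 3, node CFW: C={A} ∩ FW={A,T} → {A} (+0)
site 3, node ACFW: A={C} ∪ CFW={A} → {A,C} (+1)
site 3, node KL: K={T} ∪ L={A} → {A,T} (+1)
site 3, node ACFKLW: ACFW={A,C} ∩ KL={A,T} → {A} (+0)
site 4, node FW: F={G} ∪ W={A} → {A,G} (+1)
site 4, node CFW: C={G} ∩ FW={A,G} → {G} (+0)
site 4, node ACFW: A={G} ∩ CFW={G} → {G} (+0)
site 4, node KL: K={A} ∪ L={G} → {A,G} (+1)
site 4, node ACFKLW: ACFW={G} ∩ KL={A,G} → {G} (+0)
site 5, node FW: F={A} ∪ W={G} → {A,G} (+1)
site 5, node CFW: C={G} ∩ FW={A,G} → {G} (+0)
site 5, node ACFW: A={G} ∩ CFW={G} → {G} (+0)
site 5, node KL: K={A} ∪ L={T} → {A,T} (+1)
site 5, node ACFKLW: ACFW={G} ∪ KL={A,T} → {A,G,T} (+1)
site 6, node FW: F={G} ∪ W={A} → {A,G} (+1)
site 6, node CFW: C={T} ∪ FW={A,G} → {A,G,T} (+1)
site 6, node ACFW: A={A} ∩ CFW={A,G,T} → {A} (+0)
site 6, node KL: K={T} ∩ L={T} → {T} (+0)
site 6, node ACFKLW: ACFW={A} ∪ KL={T} → {A,T} (+1)
site 7, node FW: F={C} ∪ W={G} → {C,G} (+1)
site 7, node CFW: C={T} ∪ FW={C,G} → {C,G,T} (+1)
site 7, node ACFW: A={T} ∩ CFW={C,G,T} → {T} (+0)
site 7, node KL: K={C} ∪ L={A} → {A,C} (+1)
site 7, node ACFKLW: ACFW={T} ∪ KL={A,C} → {A,C,T} (+1)
per-site changes: [3, 2, 2, 3, 2, 3, 3, 4]; total = 22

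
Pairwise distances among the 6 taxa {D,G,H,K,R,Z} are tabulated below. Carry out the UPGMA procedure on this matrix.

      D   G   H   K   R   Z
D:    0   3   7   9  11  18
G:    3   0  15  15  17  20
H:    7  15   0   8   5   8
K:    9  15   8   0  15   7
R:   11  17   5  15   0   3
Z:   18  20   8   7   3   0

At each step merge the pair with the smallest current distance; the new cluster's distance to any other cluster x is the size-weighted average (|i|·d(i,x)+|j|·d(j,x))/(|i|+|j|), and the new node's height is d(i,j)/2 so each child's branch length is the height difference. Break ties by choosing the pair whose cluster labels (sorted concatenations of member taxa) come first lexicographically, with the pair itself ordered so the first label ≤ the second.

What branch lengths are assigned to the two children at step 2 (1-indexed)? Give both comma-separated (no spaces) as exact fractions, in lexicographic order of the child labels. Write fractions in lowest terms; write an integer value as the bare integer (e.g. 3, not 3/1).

iteration 1: select D,G (d=3); attach at lengths (3/2, 3/2); label the merged cluster DG
  updated: d(DG,H)=11, d(DG,K)=12, d(DG,R)=14, d(DG,Z)=19
iteration 2: select R,Z (d=3); attach at lengths (3/2, 3/2); label the merged cluster RZ
  updated: d(DG,RZ)=33/2, d(H,RZ)=13/2, d(K,RZ)=11
iteration 3: select H,RZ (d=13/2); attach at lengths (13/4, 7/4); label the merged cluster HRZ
  updated: d(DG,HRZ)=44/3, d(HRZ,K)=10
iteration 4: select HRZ,K (d=10); attach at lengths (7/4, 5); label the merged cluster HKRZ
  updated: d(DG,HKRZ)=14
iteration 5: select DG,HKRZ (d=14); attach at lengths (11/2, 2); label the merged cluster DGHKRZ
final tree: ((D:3/2,G:3/2):11/2,((H:13/4,(R:3/2,Z:3/2):7/4):7/4,K:5):2)
total length: 101/4

3/2,3/2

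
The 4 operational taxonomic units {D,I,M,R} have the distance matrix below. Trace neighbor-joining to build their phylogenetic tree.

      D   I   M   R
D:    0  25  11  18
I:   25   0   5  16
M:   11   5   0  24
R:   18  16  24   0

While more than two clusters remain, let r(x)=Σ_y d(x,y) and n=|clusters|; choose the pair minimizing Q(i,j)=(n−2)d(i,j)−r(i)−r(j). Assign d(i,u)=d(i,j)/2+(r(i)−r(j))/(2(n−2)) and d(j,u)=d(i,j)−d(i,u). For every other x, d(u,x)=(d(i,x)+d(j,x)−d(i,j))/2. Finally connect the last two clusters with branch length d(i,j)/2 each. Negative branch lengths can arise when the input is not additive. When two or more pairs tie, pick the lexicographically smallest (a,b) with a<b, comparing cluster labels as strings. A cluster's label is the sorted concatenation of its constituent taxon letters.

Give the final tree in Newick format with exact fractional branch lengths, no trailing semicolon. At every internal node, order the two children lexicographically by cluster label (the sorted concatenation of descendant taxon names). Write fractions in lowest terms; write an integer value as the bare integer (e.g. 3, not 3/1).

step 1: merge (D,R) at d=18, Q=-76; branch lengths D→8, R→10; new cluster DR
  updated: d(DR,I)=23/2, d(DR,M)=17/2
step 2: merge (DR,I) at d=23/2, Q=-25; branch lengths DR→15/2, I→4; new cluster DIR
  updated: d(DIR,M)=1
step 3: merge (DIR,M) at d=1; branch lengths DIR→1/2, M→1/2; new cluster DIMR
final tree: (((D:8,R:10):15/2,I:4):1/2,M:1/2)
total length: 61/2

(((D:8,R:10):15/2,I:4):1/2,M:1/2)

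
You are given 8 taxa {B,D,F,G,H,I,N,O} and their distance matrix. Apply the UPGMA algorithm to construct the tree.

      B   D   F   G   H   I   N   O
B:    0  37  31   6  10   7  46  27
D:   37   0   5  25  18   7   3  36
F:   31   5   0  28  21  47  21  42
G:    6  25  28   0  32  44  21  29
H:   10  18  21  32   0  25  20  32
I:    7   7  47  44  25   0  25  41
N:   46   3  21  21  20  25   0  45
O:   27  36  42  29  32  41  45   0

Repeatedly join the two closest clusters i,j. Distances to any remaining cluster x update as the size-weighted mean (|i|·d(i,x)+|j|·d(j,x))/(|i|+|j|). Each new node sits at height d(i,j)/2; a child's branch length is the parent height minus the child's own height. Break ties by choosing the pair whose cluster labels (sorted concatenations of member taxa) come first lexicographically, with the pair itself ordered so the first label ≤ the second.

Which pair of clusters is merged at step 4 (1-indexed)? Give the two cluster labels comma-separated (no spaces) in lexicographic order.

DFN,H

1. join D+N (d=3) ⇒ DN; edges |D|=3/2, |N|=3/2
  updated: d(B,DN)=83/2, d(DN,F)=13, d(DN,G)=23, d(DN,H)=19, d(DN,I)=16, d(DN,O)=81/2
2. join B+G (d=6) ⇒ BG; edges |B|=3, |G|=3
  updated: d(BG,DN)=129/4, d(BG,F)=59/2, d(BG,H)=21, d(BG,I)=51/2, d(BG,O)=28
3. join DN+F (d=13) ⇒ DFN; edges |DN|=5, |F|=13/2
  updated: d(BG,DFN)=94/3, d(DFN,H)=59/3, d(DFN,I)=79/3, d(DFN,O)=41
4. join DFN+H (d=59/3) ⇒ DFHN; edges |DFN|=10/3, |H|=59/6
  updated: d(BG,DFHN)=115/4, d(DFHN,I)=26, d(DFHN,O)=155/4
5. join BG+I (d=51/2) ⇒ BGI; edges |BG|=39/4, |I|=51/4
  updated: d(BGI,DFHN)=167/6, d(BGI,O)=97/3
6. join BGI+DFHN (d=167/6) ⇒ BDFGHIN; edges |BGI|=7/6, |DFHN|=49/12
  updated: d(BDFGHIN,O)=36
7. join BDFGHIN+O (d=36) ⇒ BDFGHINO; edges |BDFGHIN|=49/12, |O|=18
final tree: ((((B:3,G:3):39/4,I:51/4):7/6,(((D:3/2,N:3/2):5,F:13/2):10/3,H:59/6):49/12):49/12,O:18)
total length: 167/2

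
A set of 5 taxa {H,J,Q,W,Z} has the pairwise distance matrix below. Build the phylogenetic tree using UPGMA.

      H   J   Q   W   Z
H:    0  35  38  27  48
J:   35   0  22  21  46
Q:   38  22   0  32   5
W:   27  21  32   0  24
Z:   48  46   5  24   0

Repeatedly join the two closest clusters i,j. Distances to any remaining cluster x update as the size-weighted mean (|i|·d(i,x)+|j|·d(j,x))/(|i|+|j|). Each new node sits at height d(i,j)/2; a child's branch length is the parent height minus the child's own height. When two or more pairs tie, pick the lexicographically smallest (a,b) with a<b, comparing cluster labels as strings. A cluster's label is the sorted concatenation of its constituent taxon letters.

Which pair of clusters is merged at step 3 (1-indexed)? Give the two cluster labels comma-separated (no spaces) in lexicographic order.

iteration 1: select Q,Z (d=5); attach at lengths (5/2, 5/2); label the merged cluster QZ
  updated: d(H,QZ)=43, d(J,QZ)=34, d(QZ,W)=28
iteration 2: select J,W (d=21); attach at lengths (21/2, 21/2); label the merged cluster JW
  updated: d(H,JW)=31, d(JW,QZ)=31
iteration 3: select H,JW (d=31); attach at lengths (31/2, 5); label the merged cluster HJW
  updated: d(HJW,QZ)=35
iteration 4: select HJW,QZ (d=35); attach at lengths (2, 15); label the merged cluster HJQWZ
final tree: ((H:31/2,(J:21/2,W:21/2):5):2,(Q:5/2,Z:5/2):15)
total length: 127/2

H,JW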